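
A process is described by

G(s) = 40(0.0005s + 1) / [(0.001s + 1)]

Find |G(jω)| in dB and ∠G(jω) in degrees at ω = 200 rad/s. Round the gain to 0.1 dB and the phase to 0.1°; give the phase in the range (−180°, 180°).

At ω = 200 rad/s:
zero (1 + j200·0.0005) = 1 + j0.1 → |·| ≈ 1.005, ∠ ≈ 5.71°
pole (1 + j200·0.001) = 1 + j0.2 → |·| ≈ 1.0198, ∠ ≈ 11.31°
|G| = 40 · 1.005 / (1.0198) ≈ 39.419
Gain = 20 log₁₀(39.419) ≈ 31.91 dB
∠G = (5.71°) − (11.31°) = -5.60°

31.9 dB, -5.6°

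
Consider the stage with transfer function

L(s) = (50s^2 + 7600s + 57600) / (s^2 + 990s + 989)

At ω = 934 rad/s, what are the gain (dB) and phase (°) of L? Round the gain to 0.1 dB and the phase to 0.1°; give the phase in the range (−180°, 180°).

Substitute s = j934:
Numerator: 50(j934)^2 + 7600(j934) + 57600 = -43560200 + j7098400
Denominator: (j934)^2 + 990(j934) + 989 = -871367 + j924660
|N| = √(43560200² + 7098400²) ≈ 4.4135e+07, ∠N ≈ 170.74°
|D| = √(871367² + 924660²) ≈ 1.2705e+06, ∠D ≈ 133.30°
|L| = 4.4135e+07 / 1.2705e+06 ≈ 34.738
Gain = 20 log₁₀(34.738) ≈ 30.82 dB
∠L = 170.74° − 133.30° = 37.44°

30.8 dB, 37.4°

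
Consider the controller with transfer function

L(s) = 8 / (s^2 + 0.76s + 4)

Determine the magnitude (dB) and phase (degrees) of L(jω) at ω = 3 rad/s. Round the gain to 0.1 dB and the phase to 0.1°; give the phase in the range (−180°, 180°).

3.3 dB, -155.5°

At s = jω = j3:
quadratic: (j3)² + 0.76·j3 + 4 = -5 + j2.28 → |·| ≈ 5.4953, ∠ ≈ 155.49°
|L| = 8 / 5.4953 ≈ 1.4558
Gain = 20 log₁₀(1.4558) ≈ 3.26 dB
∠L = 0.00° − 155.49° = -155.49°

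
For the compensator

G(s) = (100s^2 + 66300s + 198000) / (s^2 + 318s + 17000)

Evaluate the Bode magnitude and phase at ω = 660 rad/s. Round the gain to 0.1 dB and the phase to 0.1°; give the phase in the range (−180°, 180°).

42.4 dB, -18.6°

Substitute s = j660:
Numerator: 100(j660)^2 + 66300(j660) + 198000 = -43362000 + j43758000
Denominator: (j660)^2 + 318(j660) + 17000 = -418600 + j209880
|N| = √(43362000² + 43758000²) ≈ 6.1604e+07, ∠N ≈ 134.74°
|D| = √(418600² + 209880²) ≈ 4.6827e+05, ∠D ≈ 153.37°
|G| = 6.1604e+07 / 4.6827e+05 ≈ 131.56
Gain = 20 log₁₀(131.56) ≈ 42.38 dB
∠G = 134.74° − 153.37° = -18.63°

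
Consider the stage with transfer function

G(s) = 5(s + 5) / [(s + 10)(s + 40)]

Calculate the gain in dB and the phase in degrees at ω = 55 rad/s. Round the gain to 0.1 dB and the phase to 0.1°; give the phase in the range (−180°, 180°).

-22.8 dB, -48.9°

At s = jω = j55:
zero (s+5): 5 + j55 → |·| = √(5²+55²) = √3050 ≈ 55.227, ∠ = arctan(55/5) ≈ 84.81°
pole (s+10): 10 + j55 → |·| = √(10²+55²) = √3125 ≈ 55.902, ∠ = arctan(55/10) ≈ 79.70°
pole (s+40): 40 + j55 → |·| = √(40²+55²) = √4625 ≈ 68.007, ∠ = arctan(55/40) ≈ 53.97°
|G| = 5 · 55.227 / 3801.7 ≈ 0.072635
Gain = 20 log₁₀(0.072635) ≈ -22.78 dB
∠G = 84.81° − 133.67° = -48.86°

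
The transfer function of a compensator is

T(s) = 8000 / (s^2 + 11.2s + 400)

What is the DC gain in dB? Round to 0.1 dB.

T(0) = 8000 / 400 = 20
20 log₁₀(20) ≈ 26.02 dB

26.0 dB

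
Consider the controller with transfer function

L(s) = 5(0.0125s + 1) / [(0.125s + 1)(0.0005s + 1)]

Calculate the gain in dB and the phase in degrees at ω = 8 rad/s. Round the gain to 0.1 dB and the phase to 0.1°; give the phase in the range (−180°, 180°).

11.0 dB, -39.5°

At ω = 8 rad/s:
zero (1 + j8·0.0125) = 1 + j0.1 → |·| ≈ 1.005, ∠ ≈ 5.71°
pole (1 + j8·0.125) = 1 + j1 → |·| ≈ 1.4142, ∠ ≈ 45.00°
pole (1 + j8·0.0005) = 1 + j0.004 → |·| ≈ 1, ∠ ≈ 0.23°
|L| = 5 · 1.005 / (1.4142 · 1) ≈ 3.5532
Gain = 20 log₁₀(3.5532) ≈ 11.01 dB
∠L = (5.71°) − (45.00° + 0.23°) = -39.52°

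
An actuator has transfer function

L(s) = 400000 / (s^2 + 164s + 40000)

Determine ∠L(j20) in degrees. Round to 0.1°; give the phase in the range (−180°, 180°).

-4.7°

At s = jω = j20:
quadratic: (j20)² + 164·j20 + 40000 = 39600 + j3280 → |·| ≈ 39736, ∠ ≈ 4.73°
∠L = 0.00° − 4.73° = -4.73°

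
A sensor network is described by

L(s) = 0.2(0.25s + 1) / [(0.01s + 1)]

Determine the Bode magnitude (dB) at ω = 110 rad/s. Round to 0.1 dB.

At ω = 110 rad/s:
zero (1 + j110·0.25) = 1 + j27.5 → |·| ≈ 27.518, ∠ ≈ 87.92°
pole (1 + j110·0.01) = 1 + j1.1 → |·| ≈ 1.4866, ∠ ≈ 47.73°
|L| = 0.2 · 27.518 / (1.4866) ≈ 3.7021
Gain = 20 log₁₀(3.7021) ≈ 11.37 dB

11.4 dB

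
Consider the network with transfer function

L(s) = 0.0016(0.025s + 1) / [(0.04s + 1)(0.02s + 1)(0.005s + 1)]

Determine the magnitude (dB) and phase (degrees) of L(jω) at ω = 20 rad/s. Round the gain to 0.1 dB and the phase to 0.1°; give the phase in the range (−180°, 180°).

-57.8 dB, -39.6°

At ω = 20 rad/s:
zero (1 + j20·0.025) = 1 + j0.5 → |·| ≈ 1.118, ∠ ≈ 26.57°
pole (1 + j20·0.04) = 1 + j0.8 → |·| ≈ 1.2806, ∠ ≈ 38.66°
pole (1 + j20·0.02) = 1 + j0.4 → |·| ≈ 1.077, ∠ ≈ 21.80°
pole (1 + j20·0.005) = 1 + j0.1 → |·| ≈ 1.005, ∠ ≈ 5.71°
|L| = 0.0016 · 1.118 / (1.2806 · 1.077 · 1.005) ≈ 0.0012905
Gain = 20 log₁₀(0.0012905) ≈ -57.78 dB
∠L = (26.57°) − (38.66° + 21.80° + 5.71°) = -39.60°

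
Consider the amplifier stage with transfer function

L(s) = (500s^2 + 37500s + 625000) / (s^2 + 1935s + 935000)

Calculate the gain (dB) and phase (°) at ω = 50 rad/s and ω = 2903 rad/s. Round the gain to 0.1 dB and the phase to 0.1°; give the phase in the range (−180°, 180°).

Substitute s = j50:
Numerator: 500(j50)^2 + 37500(j50) + 625000 = -625000 + j1875000
Denominator: (j50)^2 + 1935(j50) + 935000 = 932500 + j96750
|N| = √(625000² + 1875000²) ≈ 1.9764e+06, ∠N ≈ 108.43°
|D| = √(932500² + 96750²) ≈ 9.3751e+05, ∠D ≈ 5.92°
|L| = 1.9764e+06 / 9.3751e+05 ≈ 2.1081
Gain = 20 log₁₀(2.1081) ≈ 6.48 dB
∠L = 108.43° − 5.92° = 102.51°

Substitute s = j2903:
Numerator: 500(j2903)^2 + 37500(j2903) + 625000 = -4213079500 + j108862500
Denominator: (j2903)^2 + 1935(j2903) + 935000 = -7492409 + j5617305
|N| = √(4213079500² + 108862500²) ≈ 4.2145e+09, ∠N ≈ 178.52°
|D| = √(7492409² + 5617305²) ≈ 9.3643e+06, ∠D ≈ 143.14°
|L| = 4.2145e+09 / 9.3643e+06 ≈ 450.06
Gain = 20 log₁₀(450.06) ≈ 53.07 dB
∠L = 178.52° − 143.14° = 35.38°

ω = 50: 6.5 dB, 102.5°; ω = 2903: 53.1 dB, 35.4°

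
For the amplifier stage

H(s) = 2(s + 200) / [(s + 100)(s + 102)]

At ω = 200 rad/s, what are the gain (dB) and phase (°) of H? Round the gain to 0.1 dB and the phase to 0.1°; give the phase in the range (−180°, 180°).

At s = jω = j200:
zero (s+200): 200 + j200 → |·| = √(200²+200²) = √80000 ≈ 282.84, ∠ = arctan(200/200) ≈ 45.00°
pole (s+100): 100 + j200 → |·| = √(100²+200²) = √50000 ≈ 223.61, ∠ = arctan(200/100) ≈ 63.43°
pole (s+102): 102 + j200 → |·| = √(102²+200²) = √50404 ≈ 224.51, ∠ = arctan(200/102) ≈ 62.98°
|H| = 2 · 282.84 / 50203 ≈ 0.011268
Gain = 20 log₁₀(0.011268) ≈ -38.96 dB
∠H = 45.00° − 126.41° = -81.41°

-39.0 dB, -81.4°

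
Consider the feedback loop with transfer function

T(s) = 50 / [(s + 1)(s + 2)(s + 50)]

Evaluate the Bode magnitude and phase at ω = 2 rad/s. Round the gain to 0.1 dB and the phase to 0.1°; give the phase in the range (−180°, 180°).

-16.0 dB, -110.7°

At s = jω = j2:
pole (s+1): 1 + j2 → |·| = √(1²+2²) = √5 ≈ 2.2361, ∠ = arctan(2/1) ≈ 63.43°
pole (s+2): 2 + j2 → |·| = √(2²+2²) = √8 ≈ 2.8284, ∠ = arctan(2/2) ≈ 45.00°
pole (s+50): 50 + j2 → |·| = √(50²+2²) = √2504 ≈ 50.04, ∠ = arctan(2/50) ≈ 2.29°
|T| = 50 / 316.48 ≈ 0.15799
Gain = 20 log₁₀(0.15799) ≈ -16.03 dB
∠T = 0.00° − 110.72° = -110.72°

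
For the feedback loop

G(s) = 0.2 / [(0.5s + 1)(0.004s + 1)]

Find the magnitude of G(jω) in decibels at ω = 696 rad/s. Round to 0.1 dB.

At ω = 696 rad/s:
pole (1 + j696·0.5) = 1 + j348 → |·| ≈ 348, ∠ ≈ 89.84°
pole (1 + j696·0.004) = 1 + j2.784 → |·| ≈ 2.9582, ∠ ≈ 70.24°
|G| = 0.2 · 1 / (348 · 2.9582) ≈ 0.00019428
Gain = 20 log₁₀(0.00019428) ≈ -74.23 dB

-74.2 dB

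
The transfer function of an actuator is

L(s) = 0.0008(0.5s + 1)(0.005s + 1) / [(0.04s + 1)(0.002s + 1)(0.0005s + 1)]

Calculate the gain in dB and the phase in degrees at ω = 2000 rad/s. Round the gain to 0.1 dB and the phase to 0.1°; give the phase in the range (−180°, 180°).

At ω = 2000 rad/s:
zero (1 + j2000·0.5) = 1 + j1000 → |·| ≈ 1000, ∠ ≈ 89.94°
zero (1 + j2000·0.005) = 1 + j10 → |·| ≈ 10.05, ∠ ≈ 84.29°
pole (1 + j2000·0.04) = 1 + j80 → |·| ≈ 80.006, ∠ ≈ 89.28°
pole (1 + j2000·0.002) = 1 + j4 → |·| ≈ 4.1231, ∠ ≈ 75.96°
pole (1 + j2000·0.0005) = 1 + j1 → |·| ≈ 1.4142, ∠ ≈ 45.00°
|L| = 0.0008 · 1000 · 10.05 / (80.006 · 4.1231 · 1.4142) ≈ 0.017235
Gain = 20 log₁₀(0.017235) ≈ -35.27 dB
∠L = (89.94° + 84.29°) − (89.28° + 75.96° + 45.00°) = -36.01°

-35.3 dB, -36.0°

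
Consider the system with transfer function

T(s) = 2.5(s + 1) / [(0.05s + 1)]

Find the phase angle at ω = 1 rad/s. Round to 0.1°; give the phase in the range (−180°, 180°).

At ω = 1 rad/s:
zero (1 + j1·1) = 1 + j1 → |·| ≈ 1.4142, ∠ ≈ 45.00°
pole (1 + j1·0.05) = 1 + j0.05 → |·| ≈ 1.0012, ∠ ≈ 2.86°
∠T = (45.00°) − (2.86°) = 42.14°

42.1°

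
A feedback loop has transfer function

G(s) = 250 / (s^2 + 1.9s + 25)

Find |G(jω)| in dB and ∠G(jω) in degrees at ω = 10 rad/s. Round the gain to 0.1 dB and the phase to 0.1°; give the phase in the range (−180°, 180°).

10.2 dB, -165.8°

At s = jω = j10:
quadratic: (j10)² + 1.9·j10 + 25 = -75 + j19 → |·| ≈ 77.369, ∠ ≈ 165.78°
|G| = 250 / 77.369 ≈ 3.2313
Gain = 20 log₁₀(3.2313) ≈ 10.19 dB
∠G = 0.00° − 165.78° = -165.78°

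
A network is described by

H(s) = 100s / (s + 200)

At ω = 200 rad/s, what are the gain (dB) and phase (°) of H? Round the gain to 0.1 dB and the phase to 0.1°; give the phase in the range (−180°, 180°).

At s = jω = j200:
zero at origin: s = j200 → |·| = 200, ∠ = 90.00°
pole (s+200): 200 + j200 → |·| = √(200²+200²) = √80000 ≈ 282.84, ∠ = arctan(200/200) ≈ 45.00°
|H| = 100 · 200 / 282.84 ≈ 70.711
Gain = 20 log₁₀(70.711) ≈ 36.99 dB
∠H = 90.00° − 45.00° = 45.00°

37.0 dB, 45.0°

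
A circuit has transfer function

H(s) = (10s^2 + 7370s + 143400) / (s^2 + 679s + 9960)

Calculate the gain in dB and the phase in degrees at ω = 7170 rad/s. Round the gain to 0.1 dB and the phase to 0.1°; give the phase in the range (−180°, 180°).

Substitute s = j7170:
Numerator: 10(j7170)^2 + 7370(j7170) + 143400 = -513945600 + j52842900
Denominator: (j7170)^2 + 679(j7170) + 9960 = -51398940 + j4868430
|N| = √(513945600² + 52842900²) ≈ 5.1666e+08, ∠N ≈ 174.13°
|D| = √(51398940² + 4868430²) ≈ 5.1629e+07, ∠D ≈ 174.59°
|H| = 5.1666e+08 / 5.1629e+07 ≈ 10.007
Gain = 20 log₁₀(10.007) ≈ 20.01 dB
∠H = 174.13° − 174.59° = -0.46°

20.0 dB, -0.5°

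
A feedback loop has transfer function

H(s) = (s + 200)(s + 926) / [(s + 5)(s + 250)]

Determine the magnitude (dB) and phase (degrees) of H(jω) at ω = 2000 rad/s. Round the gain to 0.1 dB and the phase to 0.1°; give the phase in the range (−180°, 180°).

At s = jω = j2000:
zero (s+200): 200 + j2000 → |·| = √(200²+2000²) = √4040000 ≈ 2010, ∠ = arctan(2000/200) ≈ 84.29°
zero (s+926): 926 + j2000 → |·| = √(926²+2000²) = √4857476 ≈ 2204, ∠ = arctan(2000/926) ≈ 65.16°
pole (s+5): 5 + j2000 → |·| = √(5²+2000²) = √4000025 ≈ 2000, ∠ = arctan(2000/5) ≈ 89.86°
pole (s+250): 250 + j2000 → |·| = √(250²+2000²) = √4062500 ≈ 2015.6, ∠ = arctan(2000/250) ≈ 82.87°
|H| = 1 · 4.43e+06 / 4.0312e+06 ≈ 1.0989
Gain = 20 log₁₀(1.0989) ≈ 0.82 dB
∠H = 149.45° − 172.73° = -23.28°

0.8 dB, -23.3°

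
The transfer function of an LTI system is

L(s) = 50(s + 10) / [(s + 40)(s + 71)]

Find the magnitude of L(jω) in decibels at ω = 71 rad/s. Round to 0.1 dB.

-7.2 dB

At s = jω = j71:
zero (s+10): 10 + j71 → |·| = √(10²+71²) = √5141 ≈ 71.701, ∠ = arctan(71/10) ≈ 81.98°
pole (s+40): 40 + j71 → |·| = √(40²+71²) = √6641 ≈ 81.492, ∠ = arctan(71/40) ≈ 60.60°
pole (s+71): 71 + j71 → |·| = √(71²+71²) = √10082 ≈ 100.41, ∠ = arctan(71/71) ≈ 45.00°
|L| = 50 · 71.701 / 8182.6 ≈ 0.43813
Gain = 20 log₁₀(0.43813) ≈ -7.17 dB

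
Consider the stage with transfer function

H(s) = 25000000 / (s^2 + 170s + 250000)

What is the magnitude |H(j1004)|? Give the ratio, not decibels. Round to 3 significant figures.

32.2

At s = jω = j1004:
quadratic: (j1004)² + 170·j1004 + 250000 = -758016 + j170680 → |·| ≈ 7.7699e+05, ∠ ≈ 167.31°
|H| = 25000000 / 7.7699e+05 ≈ 32.175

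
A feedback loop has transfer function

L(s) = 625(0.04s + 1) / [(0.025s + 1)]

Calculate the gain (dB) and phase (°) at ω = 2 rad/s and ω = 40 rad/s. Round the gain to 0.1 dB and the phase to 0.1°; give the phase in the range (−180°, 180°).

ω = 2: 55.9 dB, 1.7°; ω = 40: 58.4 dB, 13.0°

At ω = 2 rad/s:
zero (1 + j2·0.04) = 1 + j0.08 → |·| ≈ 1.0032, ∠ ≈ 4.57°
pole (1 + j2·0.025) = 1 + j0.05 → |·| ≈ 1.0012, ∠ ≈ 2.86°
|L| = 625 · 1.0032 / (1.0012) ≈ 626.25
Gain = 20 log₁₀(626.25) ≈ 55.93 dB
∠L = (4.57°) − (2.86°) = 1.71°

At ω = 40 rad/s:
zero (1 + j40·0.04) = 1 + j1.6 → |·| ≈ 1.8868, ∠ ≈ 57.99°
pole (1 + j40·0.025) = 1 + j1 → |·| ≈ 1.4142, ∠ ≈ 45.00°
|L| = 625 · 1.8868 / (1.4142) ≈ 833.86
Gain = 20 log₁₀(833.86) ≈ 58.42 dB
∠L = (57.99°) − (45.00°) = 12.99°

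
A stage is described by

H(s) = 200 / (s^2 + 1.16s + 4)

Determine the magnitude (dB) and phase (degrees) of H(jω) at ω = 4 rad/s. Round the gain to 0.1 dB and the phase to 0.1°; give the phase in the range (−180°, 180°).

23.8 dB, -158.9°

At s = jω = j4:
quadratic: (j4)² + 1.16·j4 + 4 = -12 + j4.64 → |·| ≈ 12.866, ∠ ≈ 158.86°
|H| = 200 / 12.866 ≈ 15.545
Gain = 20 log₁₀(15.545) ≈ 23.83 dB
∠H = 0.00° − 158.86° = -158.86°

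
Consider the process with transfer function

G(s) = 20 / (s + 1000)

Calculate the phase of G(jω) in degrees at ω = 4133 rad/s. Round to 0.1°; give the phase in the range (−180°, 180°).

-76.4°

At s = jω = j4133:
pole (s+1000): 1000 + j4133 → |·| = √(1000²+4133²) = √18081689 ≈ 4252.3, ∠ = arctan(4133/1000) ≈ 76.40°
∠G = 0.00° − 76.40° = -76.40°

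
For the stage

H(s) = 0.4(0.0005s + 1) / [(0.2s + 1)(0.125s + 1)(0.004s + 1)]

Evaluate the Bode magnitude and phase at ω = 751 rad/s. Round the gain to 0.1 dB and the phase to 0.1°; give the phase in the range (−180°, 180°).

At ω = 751 rad/s:
zero (1 + j751·0.0005) = 1 + j0.3755 → |·| ≈ 1.0682, ∠ ≈ 20.58°
pole (1 + j751·0.2) = 1 + j150.2 → |·| ≈ 150.2, ∠ ≈ 89.62°
pole (1 + j751·0.125) = 1 + j93.875 → |·| ≈ 93.88, ∠ ≈ 89.39°
pole (1 + j751·0.004) = 1 + j3.004 → |·| ≈ 3.1661, ∠ ≈ 71.59°
|H| = 0.4 · 1.0682 / (150.2 · 93.88 · 3.1661) ≈ 9.5707e-06
Gain = 20 log₁₀(9.5707e-06) ≈ -100.38 dB
∠H = (20.58°) − (89.62° + 89.39° + 71.59°) = -230.02° ≡ 129.98° (principal value)

-100.4 dB, 130.0°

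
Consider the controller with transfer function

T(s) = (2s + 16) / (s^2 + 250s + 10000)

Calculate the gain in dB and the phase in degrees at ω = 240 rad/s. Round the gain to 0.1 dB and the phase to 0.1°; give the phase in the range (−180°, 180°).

-44.1 dB, -40.3°

Substitute s = j240:
Numerator: 2(j240) + 16 = 16 + j480
Denominator: (j240)^2 + 250(j240) + 10000 = -47600 + j60000
|N| = √(16² + 480²) ≈ 480.27, ∠N ≈ 88.09°
|D| = √(47600² + 60000²) ≈ 76588, ∠D ≈ 128.43°
|T| = 480.27 / 76588 ≈ 0.0062708
Gain = 20 log₁₀(0.0062708) ≈ -44.05 dB
∠T = 88.09° − 128.43° = -40.34°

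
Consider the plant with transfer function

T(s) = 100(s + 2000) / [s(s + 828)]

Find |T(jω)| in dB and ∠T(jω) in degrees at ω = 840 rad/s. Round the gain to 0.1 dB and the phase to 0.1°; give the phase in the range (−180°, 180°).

-13.2 dB, -112.6°

At s = jω = j840:
zero (s+2000): 2000 + j840 → |·| = √(2000²+840²) = √4705600 ≈ 2169.2, ∠ = arctan(840/2000) ≈ 22.78°
pole (s+828): 828 + j840 → |·| = √(828²+840²) = √1391184 ≈ 1179.5, ∠ = arctan(840/828) ≈ 45.41°
pole at origin: |s| = 840, ∠ = 90.00° (in denominator)
|T| = 100 · 2169.2 / 9.9078e+05 ≈ 0.21894
Gain = 20 log₁₀(0.21894) ≈ -13.19 dB
∠T = 22.78° − 135.41° = -112.63°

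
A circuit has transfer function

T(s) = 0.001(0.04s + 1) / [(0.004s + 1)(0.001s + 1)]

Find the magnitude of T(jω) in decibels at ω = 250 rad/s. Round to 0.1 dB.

-43.2 dB

At ω = 250 rad/s:
zero (1 + j250·0.04) = 1 + j10 → |·| ≈ 10.05, ∠ ≈ 84.29°
pole (1 + j250·0.004) = 1 + j1 → |·| ≈ 1.4142, ∠ ≈ 45.00°
pole (1 + j250·0.001) = 1 + j0.25 → |·| ≈ 1.0308, ∠ ≈ 14.04°
|T| = 0.001 · 10.05 / (1.4142 · 1.0308) ≈ 0.0068942
Gain = 20 log₁₀(0.0068942) ≈ -43.23 dB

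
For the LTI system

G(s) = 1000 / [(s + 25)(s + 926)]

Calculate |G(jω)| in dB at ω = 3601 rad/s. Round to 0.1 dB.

-82.5 dB

At s = jω = j3601:
pole (s+25): 25 + j3601 → |·| = √(25²+3601²) = √12967826 ≈ 3601.1, ∠ = arctan(3601/25) ≈ 89.60°
pole (s+926): 926 + j3601 → |·| = √(926²+3601²) = √13824677 ≈ 3718.2, ∠ = arctan(3601/926) ≈ 75.58°
|G| = 1000 / 1.339e+07 ≈ 7.4683e-05
Gain = 20 log₁₀(7.4683e-05) ≈ -82.54 dB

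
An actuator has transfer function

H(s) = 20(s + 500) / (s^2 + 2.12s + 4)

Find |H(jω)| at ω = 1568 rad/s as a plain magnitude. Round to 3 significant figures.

At s = jω = j1568:
zero (s+500): 500 + j1568 → |·| = √(500²+1568²) = √2708624 ≈ 1645.8, ∠ = arctan(1568/500) ≈ 72.31°
quadratic: (j1568)² + 2.12·j1568 + 4 = -2458620 + j3324.16 → |·| ≈ 2.4586e+06, ∠ ≈ 179.92°
|H| = 20 · 1645.8 / 2.4586e+06 ≈ 0.013388

0.0134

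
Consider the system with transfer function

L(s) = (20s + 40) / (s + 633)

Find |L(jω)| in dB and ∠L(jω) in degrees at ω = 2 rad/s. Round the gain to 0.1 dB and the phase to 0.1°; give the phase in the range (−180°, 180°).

-21.0 dB, 44.8°

Substitute s = j2:
Numerator: 20(j2) + 40 = 40 + j40
Denominator: (j2) + 633 = 633 + j2
|N| = √(40² + 40²) ≈ 56.569, ∠N ≈ 45.00°
|D| = √(633² + 2²) ≈ 633, ∠D ≈ 0.18°
|L| = 56.569 / 633 ≈ 0.089367
Gain = 20 log₁₀(0.089367) ≈ -20.98 dB
∠L = 45.00° − 0.18° = 44.82°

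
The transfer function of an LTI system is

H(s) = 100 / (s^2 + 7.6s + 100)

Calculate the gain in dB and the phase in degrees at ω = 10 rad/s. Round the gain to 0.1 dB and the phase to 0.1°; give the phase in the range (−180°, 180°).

2.4 dB, -90.0°

At s = jω = j10:
quadratic: (j10)² + 7.6·j10 + 100 = 0 + j76 → |·| ≈ 76, ∠ ≈ 90.00°
|H| = 100 / 76 ≈ 1.3158
Gain = 20 log₁₀(1.3158) ≈ 2.38 dB
∠H = 0.00° − 90.00° = -90.00°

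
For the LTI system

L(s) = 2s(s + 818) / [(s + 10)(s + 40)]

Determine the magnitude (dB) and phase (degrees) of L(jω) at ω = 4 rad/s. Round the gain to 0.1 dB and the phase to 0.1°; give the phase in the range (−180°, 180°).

At s = jω = j4:
zero (s+818): 818 + j4 → |·| = √(818²+4²) = √669140 ≈ 818.01, ∠ = arctan(4/818) ≈ 0.28°
zero at origin: s = j4 → |·| = 4, ∠ = 90.00°
pole (s+10): 10 + j4 → |·| = √(10²+4²) = √116 ≈ 10.77, ∠ = arctan(4/10) ≈ 21.80°
pole (s+40): 40 + j4 → |·| = √(40²+4²) = √1616 ≈ 40.2, ∠ = arctan(4/40) ≈ 5.71°
|L| = 2 · 3272 / 432.95 ≈ 15.115
Gain = 20 log₁₀(15.115) ≈ 23.59 dB
∠L = 90.28° − 27.51° = 62.77°

23.6 dB, 62.8°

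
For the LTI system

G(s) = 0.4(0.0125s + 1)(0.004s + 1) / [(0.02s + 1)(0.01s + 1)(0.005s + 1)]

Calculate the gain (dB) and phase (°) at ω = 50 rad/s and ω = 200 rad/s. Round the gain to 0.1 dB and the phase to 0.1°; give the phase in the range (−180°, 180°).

ω = 50: -10.6 dB, -42.3°; ω = 200: -19.5 dB, -77.5°

At ω = 50 rad/s:
zero (1 + j50·0.0125) = 1 + j0.625 → |·| ≈ 1.1792, ∠ ≈ 32.01°
zero (1 + j50·0.004) = 1 + j0.2 → |·| ≈ 1.0198, ∠ ≈ 11.31°
pole (1 + j50·0.02) = 1 + j1 → |·| ≈ 1.4142, ∠ ≈ 45.00°
pole (1 + j50·0.01) = 1 + j0.5 → |·| ≈ 1.118, ∠ ≈ 26.57°
pole (1 + j50·0.005) = 1 + j0.25 → |·| ≈ 1.0308, ∠ ≈ 14.04°
|G| = 0.4 · 1.1792 · 1.0198 / (1.4142 · 1.118 · 1.0308) ≈ 0.29514
Gain = 20 log₁₀(0.29514) ≈ -10.60 dB
∠G = (32.01° + 11.31°) − (45.00° + 26.57° + 14.04°) = -42.29°

At ω = 200 rad/s:
zero (1 + j200·0.0125) = 1 + j2.5 → |·| ≈ 2.6926, ∠ ≈ 68.20°
zero (1 + j200·0.004) = 1 + j0.8 → |·| ≈ 1.2806, ∠ ≈ 38.66°
pole (1 + j200·0.02) = 1 + j4 → |·| ≈ 4.1231, ∠ ≈ 75.96°
pole (1 + j200·0.01) = 1 + j2 → |·| ≈ 2.2361, ∠ ≈ 63.43°
pole (1 + j200·0.005) = 1 + j1 → |·| ≈ 1.4142, ∠ ≈ 45.00°
|G| = 0.4 · 2.6926 · 1.2806 / (4.1231 · 2.2361 · 1.4142) ≈ 0.10578
Gain = 20 log₁₀(0.10578) ≈ -19.51 dB
∠G = (68.20° + 38.66°) − (75.96° + 63.43° + 45.00°) = -77.53°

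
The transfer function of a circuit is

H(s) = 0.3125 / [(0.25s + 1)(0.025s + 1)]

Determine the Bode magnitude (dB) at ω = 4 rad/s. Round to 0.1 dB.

At ω = 4 rad/s:
pole (1 + j4·0.25) = 1 + j1 → |·| ≈ 1.4142, ∠ ≈ 45.00°
pole (1 + j4·0.025) = 1 + j0.1 → |·| ≈ 1.005, ∠ ≈ 5.71°
|H| = 0.3125 · 1 / (1.4142 · 1.005) ≈ 0.21987
Gain = 20 log₁₀(0.21987) ≈ -13.16 dB

-13.2 dB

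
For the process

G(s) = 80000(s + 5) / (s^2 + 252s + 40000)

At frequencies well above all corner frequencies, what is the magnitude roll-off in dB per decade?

Each pole contributes −20 dB/decade at high frequency; each zero contributes +20 dB/decade.
Net: 1 zero(s) − 2 pole(s) → -20 dB/decade.

-20 dB/decade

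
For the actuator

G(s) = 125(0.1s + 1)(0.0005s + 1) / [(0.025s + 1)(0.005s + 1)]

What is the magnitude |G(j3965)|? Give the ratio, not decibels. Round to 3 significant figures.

55.9

At ω = 3965 rad/s:
zero (1 + j3965·0.1) = 1 + j396.5 → |·| ≈ 396.5, ∠ ≈ 89.86°
zero (1 + j3965·0.0005) = 1 + j1.9825 → |·| ≈ 2.2204, ∠ ≈ 63.23°
pole (1 + j3965·0.025) = 1 + j99.125 → |·| ≈ 99.13, ∠ ≈ 89.42°
pole (1 + j3965·0.005) = 1 + j19.825 → |·| ≈ 19.85, ∠ ≈ 87.11°
|G| = 125 · 396.5 · 2.2204 / (99.13 · 19.85) ≈ 55.927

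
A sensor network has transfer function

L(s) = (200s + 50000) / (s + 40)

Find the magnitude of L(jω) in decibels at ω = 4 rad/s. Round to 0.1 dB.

Substitute s = j4:
Numerator: 200(j4) + 50000 = 50000 + j800
Denominator: (j4) + 40 = 40 + j4
|N| = √(50000² + 800²) ≈ 50006, ∠N ≈ 0.92°
|D| = √(40² + 4²) ≈ 40.2, ∠D ≈ 5.71°
|L| = 50006 / 40.2 ≈ 1243.9
Gain = 20 log₁₀(1243.9) ≈ 61.90 dB

61.9 dB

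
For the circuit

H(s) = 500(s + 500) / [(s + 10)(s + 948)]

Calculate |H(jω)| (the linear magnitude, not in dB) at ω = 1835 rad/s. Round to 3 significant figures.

0.251

At s = jω = j1835:
zero (s+500): 500 + j1835 → |·| = √(500²+1835²) = √3617225 ≈ 1901.9, ∠ = arctan(1835/500) ≈ 74.76°
pole (s+10): 10 + j1835 → |·| = √(10²+1835²) = √3367325 ≈ 1835, ∠ = arctan(1835/10) ≈ 89.69°
pole (s+948): 948 + j1835 → |·| = √(948²+1835²) = √4265929 ≈ 2065.4, ∠ = arctan(1835/948) ≈ 62.68°
|H| = 500 · 1901.9 / 3.79e+06 ≈ 0.25091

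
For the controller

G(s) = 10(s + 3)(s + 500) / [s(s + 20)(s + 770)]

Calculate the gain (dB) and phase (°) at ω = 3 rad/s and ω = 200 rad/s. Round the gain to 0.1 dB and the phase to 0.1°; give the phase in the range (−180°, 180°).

At s = jω = j3:
zero (s+3): 3 + j3 → |·| = √(3²+3²) = √18 ≈ 4.2426, ∠ = arctan(3/3) ≈ 45.00°
zero (s+500): 500 + j3 → |·| = √(500²+3²) = √250009 ≈ 500.01, ∠ = arctan(3/500) ≈ 0.34°
pole (s+20): 20 + j3 → |·| = √(20²+3²) = √409 ≈ 20.224, ∠ = arctan(3/20) ≈ 8.53°
pole (s+770): 770 + j3 → |·| = √(770²+3²) = √592909 ≈ 770.01, ∠ = arctan(3/770) ≈ 0.22°
pole at origin: |s| = 3, ∠ = 90.00° (in denominator)
|G| = 10 · 2121.3 / 46718 ≈ 0.45406
Gain = 20 log₁₀(0.45406) ≈ -6.86 dB
∠G = 45.34° − 98.75° = -53.41°

At s = jω = j200:
zero (s+3): 3 + j200 → |·| = √(3²+200²) = √40009 ≈ 200.02, ∠ = arctan(200/3) ≈ 89.14°
zero (s+500): 500 + j200 → |·| = √(500²+200²) = √290000 ≈ 538.52, ∠ = arctan(200/500) ≈ 21.80°
pole (s+20): 20 + j200 → |·| = √(20²+200²) = √40400 ≈ 201, ∠ = arctan(200/20) ≈ 84.29°
pole (s+770): 770 + j200 → |·| = √(770²+200²) = √632900 ≈ 795.55, ∠ = arctan(200/770) ≈ 14.56°
pole at origin: |s| = 200, ∠ = 90.00° (in denominator)
|G| = 10 · 1.0771e+05 / 3.1981e+07 ≈ 0.033679
Gain = 20 log₁₀(0.033679) ≈ -29.45 dB
∠G = 110.94° − 188.85° = -77.91°

ω = 3: -6.9 dB, -53.4°; ω = 200: -29.5 dB, -77.9°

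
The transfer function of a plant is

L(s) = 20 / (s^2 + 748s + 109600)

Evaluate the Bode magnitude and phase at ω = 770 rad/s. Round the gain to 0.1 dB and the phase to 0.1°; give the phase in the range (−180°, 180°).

Substitute s = j770:
Numerator: 20 = 20 + j0
Denominator: (j770)^2 + 748(j770) + 109600 = -483300 + j575960
|N| = √(20² + 0²) ≈ 20, ∠N ≈ 0.00°
|D| = √(483300² + 575960²) ≈ 7.5187e+05, ∠D ≈ 130.00°
|L| = 20 / 7.5187e+05 ≈ 2.66e-05
Gain = 20 log₁₀(2.66e-05) ≈ -91.50 dB
∠L = 0.00° − 130.00° = -130.00°

-91.5 dB, -130.0°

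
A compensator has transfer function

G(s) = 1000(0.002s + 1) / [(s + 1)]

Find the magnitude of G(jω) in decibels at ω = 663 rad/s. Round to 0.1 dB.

At ω = 663 rad/s:
zero (1 + j663·0.002) = 1 + j1.326 → |·| ≈ 1.6608, ∠ ≈ 52.98°
pole (1 + j663·1) = 1 + j663 → |·| ≈ 663, ∠ ≈ 89.91°
|G| = 1000 · 1.6608 / (663) ≈ 2.505
Gain = 20 log₁₀(2.505) ≈ 7.98 dB

8.0 dB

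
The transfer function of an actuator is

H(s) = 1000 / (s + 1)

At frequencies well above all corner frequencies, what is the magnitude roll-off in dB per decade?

-20 dB/decade

Each pole contributes −20 dB/decade at high frequency; each zero contributes +20 dB/decade.
Net: 0 zero(s) − 1 pole(s) → -20 dB/decade.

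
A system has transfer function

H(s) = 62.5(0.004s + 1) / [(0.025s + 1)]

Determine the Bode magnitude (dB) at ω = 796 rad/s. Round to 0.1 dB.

At ω = 796 rad/s:
zero (1 + j796·0.004) = 1 + j3.184 → |·| ≈ 3.3373, ∠ ≈ 72.56°
pole (1 + j796·0.025) = 1 + j19.9 → |·| ≈ 19.925, ∠ ≈ 87.12°
|H| = 62.5 · 3.3373 / (19.925) ≈ 10.468
Gain = 20 log₁₀(10.468) ≈ 20.40 dB

20.4 dB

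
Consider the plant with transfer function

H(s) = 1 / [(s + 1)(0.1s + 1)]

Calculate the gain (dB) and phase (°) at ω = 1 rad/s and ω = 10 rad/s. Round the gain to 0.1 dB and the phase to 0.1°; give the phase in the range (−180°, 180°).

At ω = 1 rad/s:
pole (1 + j1·1) = 1 + j1 → |·| ≈ 1.4142, ∠ ≈ 45.00°
pole (1 + j1·0.1) = 1 + j0.1 → |·| ≈ 1.005, ∠ ≈ 5.71°
|H| = 1 · 1 / (1.4142 · 1.005) ≈ 0.7036
Gain = 20 log₁₀(0.7036) ≈ -3.05 dB
∠H = (0°) − (45.00° + 5.71°) = -50.71°

At ω = 10 rad/s:
pole (1 + j10·1) = 1 + j10 → |·| ≈ 10.05, ∠ ≈ 84.29°
pole (1 + j10·0.1) = 1 + j1 → |·| ≈ 1.4142, ∠ ≈ 45.00°
|H| = 1 · 1 / (10.05 · 1.4142) ≈ 0.07036
Gain = 20 log₁₀(0.07036) ≈ -23.05 dB
∠H = (0°) − (84.29° + 45.00°) = -129.29°

ω = 1: -3.1 dB, -50.7°; ω = 10: -23.1 dB, -129.3°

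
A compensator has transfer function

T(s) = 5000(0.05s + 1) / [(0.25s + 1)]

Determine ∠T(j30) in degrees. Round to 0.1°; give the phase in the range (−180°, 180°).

-26.1°

At ω = 30 rad/s:
zero (1 + j30·0.05) = 1 + j1.5 → |·| ≈ 1.8028, ∠ ≈ 56.31°
pole (1 + j30·0.25) = 1 + j7.5 → |·| ≈ 7.5664, ∠ ≈ 82.41°
∠T = (56.31°) − (82.41°) = -26.10°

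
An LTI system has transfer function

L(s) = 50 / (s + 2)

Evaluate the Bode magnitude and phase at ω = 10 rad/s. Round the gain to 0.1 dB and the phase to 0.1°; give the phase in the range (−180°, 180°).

13.8 dB, -78.7°

Substitute s = j10:
Numerator: 50 = 50 + j0
Denominator: (j10) + 2 = 2 + j10
|N| = √(50² + 0²) ≈ 50, ∠N ≈ 0.00°
|D| = √(2² + 10²) ≈ 10.198, ∠D ≈ 78.69°
|L| = 50 / 10.198 ≈ 4.9029
Gain = 20 log₁₀(4.9029) ≈ 13.81 dB
∠L = 0.00° − 78.69° = -78.69°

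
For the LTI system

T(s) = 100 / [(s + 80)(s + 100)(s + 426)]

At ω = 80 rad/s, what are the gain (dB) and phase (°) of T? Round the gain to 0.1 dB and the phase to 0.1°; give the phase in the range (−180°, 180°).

-96.0 dB, -94.3°

At s = jω = j80:
pole (s+80): 80 + j80 → |·| = √(80²+80²) = √12800 ≈ 113.14, ∠ = arctan(80/80) ≈ 45.00°
pole (s+100): 100 + j80 → |·| = √(100²+80²) = √16400 ≈ 128.06, ∠ = arctan(80/100) ≈ 38.66°
pole (s+426): 426 + j80 → |·| = √(426²+80²) = √187876 ≈ 433.45, ∠ = arctan(80/426) ≈ 10.64°
|T| = 100 / 6.2801e+06 ≈ 1.5923e-05
Gain = 20 log₁₀(1.5923e-05) ≈ -95.96 dB
∠T = 0.00° − 94.30° = -94.30°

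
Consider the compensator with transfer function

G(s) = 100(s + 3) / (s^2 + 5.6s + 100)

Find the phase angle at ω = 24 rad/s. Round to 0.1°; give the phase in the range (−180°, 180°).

-81.4°

At s = jω = j24:
zero (s+3): 3 + j24 → |·| = √(3²+24²) = √585 ≈ 24.187, ∠ = arctan(24/3) ≈ 82.87°
quadratic: (j24)² + 5.6·j24 + 100 = -476 + j134.4 → |·| ≈ 494.61, ∠ ≈ 164.23°
∠G = 82.87° − 164.23° = -81.36°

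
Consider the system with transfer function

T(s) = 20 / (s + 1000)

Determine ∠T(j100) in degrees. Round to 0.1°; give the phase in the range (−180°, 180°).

-5.7°

Substitute s = j100:
Numerator: 20 = 20 + j0
Denominator: (j100) + 1000 = 1000 + j100
|N| = √(20² + 0²) ≈ 20, ∠N ≈ 0.00°
|D| = √(1000² + 100²) ≈ 1005, ∠D ≈ 5.71°
∠T = 0.00° − 5.71° = -5.71°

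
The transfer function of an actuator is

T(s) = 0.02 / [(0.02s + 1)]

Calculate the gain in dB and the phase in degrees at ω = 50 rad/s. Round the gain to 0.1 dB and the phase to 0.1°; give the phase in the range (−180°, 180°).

-37.0 dB, -45.0°

At ω = 50 rad/s:
pole (1 + j50·0.02) = 1 + j1 → |·| ≈ 1.4142, ∠ ≈ 45.00°
|T| = 0.02 · 1 / (1.4142) ≈ 0.014142
Gain = 20 log₁₀(0.014142) ≈ -36.99 dB
∠T = (0°) − (45.00°) = -45.00°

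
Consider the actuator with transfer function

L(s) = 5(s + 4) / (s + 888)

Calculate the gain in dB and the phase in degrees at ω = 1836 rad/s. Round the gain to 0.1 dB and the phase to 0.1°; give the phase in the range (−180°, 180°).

13.1 dB, 25.7°

At s = jω = j1836:
zero (s+4): 4 + j1836 → |·| = √(4²+1836²) = √3370912 ≈ 1836, ∠ = arctan(1836/4) ≈ 89.88°
pole (s+888): 888 + j1836 → |·| = √(888²+1836²) = √4159440 ≈ 2039.5, ∠ = arctan(1836/888) ≈ 64.19°
|L| = 5 · 1836 / 2039.5 ≈ 4.5011
Gain = 20 log₁₀(4.5011) ≈ 13.07 dB
∠L = 89.88° − 64.19° = 25.69°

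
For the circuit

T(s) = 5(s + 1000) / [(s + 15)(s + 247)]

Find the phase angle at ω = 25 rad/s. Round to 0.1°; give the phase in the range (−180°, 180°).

At s = jω = j25:
zero (s+1000): 1000 + j25 → |·| = √(1000²+25²) = √1000625 ≈ 1000.3, ∠ = arctan(25/1000) ≈ 1.43°
pole (s+15): 15 + j25 → |·| = √(15²+25²) = √850 ≈ 29.155, ∠ = arctan(25/15) ≈ 59.04°
pole (s+247): 247 + j25 → |·| = √(247²+25²) = √61634 ≈ 248.26, ∠ = arctan(25/247) ≈ 5.78°
∠T = 1.43° − 64.82° = -63.39°

-63.4°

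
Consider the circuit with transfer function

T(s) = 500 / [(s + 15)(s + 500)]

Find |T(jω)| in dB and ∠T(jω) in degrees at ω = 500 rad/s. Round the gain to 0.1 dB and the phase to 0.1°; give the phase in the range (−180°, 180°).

-57.0 dB, -133.3°

At s = jω = j500:
pole (s+15): 15 + j500 → |·| = √(15²+500²) = √250225 ≈ 500.22, ∠ = arctan(500/15) ≈ 88.28°
pole (s+500): 500 + j500 → |·| = √(500²+500²) = √500000 ≈ 707.11, ∠ = arctan(500/500) ≈ 45.00°
|T| = 500 / 3.5371e+05 ≈ 0.0014136
Gain = 20 log₁₀(0.0014136) ≈ -56.99 dB
∠T = 0.00° − 133.28° = -133.28°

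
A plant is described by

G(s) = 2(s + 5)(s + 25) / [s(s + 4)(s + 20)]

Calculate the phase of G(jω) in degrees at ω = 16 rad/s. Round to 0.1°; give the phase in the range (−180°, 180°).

At s = jω = j16:
zero (s+5): 5 + j16 → |·| = √(5²+16²) = √281 ≈ 16.763, ∠ = arctan(16/5) ≈ 72.65°
zero (s+25): 25 + j16 → |·| = √(25²+16²) = √881 ≈ 29.682, ∠ = arctan(16/25) ≈ 32.62°
pole (s+4): 4 + j16 → |·| = √(4²+16²) = √272 ≈ 16.492, ∠ = arctan(16/4) ≈ 75.96°
pole (s+20): 20 + j16 → |·| = √(20²+16²) = √656 ≈ 25.612, ∠ = arctan(16/20) ≈ 38.66°
pole at origin: |s| = 16, ∠ = 90.00° (in denominator)
∠G = 105.27° − 204.62° = -99.35°

-99.4°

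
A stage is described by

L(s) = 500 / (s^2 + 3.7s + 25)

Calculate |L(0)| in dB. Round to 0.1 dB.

26.0 dB

L(0) = 500 / 25 = 20
20 log₁₀(20) ≈ 26.02 dB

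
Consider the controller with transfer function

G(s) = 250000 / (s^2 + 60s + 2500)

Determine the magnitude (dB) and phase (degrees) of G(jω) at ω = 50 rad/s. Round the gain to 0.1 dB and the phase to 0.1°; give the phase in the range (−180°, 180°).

38.4 dB, -90.0°

At s = jω = j50:
quadratic: (j50)² + 60·j50 + 2500 = 0 + j3000 → |·| ≈ 3000, ∠ ≈ 90.00°
|G| = 250000 / 3000 ≈ 83.333
Gain = 20 log₁₀(83.333) ≈ 38.42 dB
∠G = 0.00° − 90.00° = -90.00°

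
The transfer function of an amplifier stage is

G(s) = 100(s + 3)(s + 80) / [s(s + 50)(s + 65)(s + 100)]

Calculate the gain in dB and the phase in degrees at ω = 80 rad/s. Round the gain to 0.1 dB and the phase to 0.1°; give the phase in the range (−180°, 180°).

-40.8 dB, -104.7°

At s = jω = j80:
zero (s+3): 3 + j80 → |·| = √(3²+80²) = √6409 ≈ 80.056, ∠ = arctan(80/3) ≈ 87.85°
zero (s+80): 80 + j80 → |·| = √(80²+80²) = √12800 ≈ 113.14, ∠ = arctan(80/80) ≈ 45.00°
pole (s+50): 50 + j80 → |·| = √(50²+80²) = √8900 ≈ 94.34, ∠ = arctan(80/50) ≈ 57.99°
pole (s+65): 65 + j80 → |·| = √(65²+80²) = √10625 ≈ 103.08, ∠ = arctan(80/65) ≈ 50.91°
pole (s+100): 100 + j80 → |·| = √(100²+80²) = √16400 ≈ 128.06, ∠ = arctan(80/100) ≈ 38.66°
pole at origin: |s| = 80, ∠ = 90.00° (in denominator)
|G| = 100 · 9057.5 / 9.9626e+07 ≈ 0.0090915
Gain = 20 log₁₀(0.0090915) ≈ -40.83 dB
∠G = 132.85° − 237.56° = -104.71°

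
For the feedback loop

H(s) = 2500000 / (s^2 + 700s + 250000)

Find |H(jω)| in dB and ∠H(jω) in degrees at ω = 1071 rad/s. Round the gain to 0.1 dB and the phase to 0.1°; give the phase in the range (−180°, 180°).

At s = jω = j1071:
quadratic: (j1071)² + 700·j1071 + 250000 = -897041 + j749700 → |·| ≈ 1.1691e+06, ∠ ≈ 140.11°
|H| = 2500000 / 1.1691e+06 ≈ 2.1384
Gain = 20 log₁₀(2.1384) ≈ 6.60 dB
∠H = 0.00° − 140.11° = -140.11°

6.6 dB, -140.1°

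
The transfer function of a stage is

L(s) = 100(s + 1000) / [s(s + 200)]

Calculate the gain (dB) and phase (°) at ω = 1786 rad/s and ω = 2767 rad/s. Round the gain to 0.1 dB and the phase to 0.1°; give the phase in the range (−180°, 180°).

ω = 1786: -23.9 dB, -112.9°; ω = 2767: -28.3 dB, -105.7°

At s = jω = j1786:
zero (s+1000): 1000 + j1786 → |·| = √(1000²+1786²) = √4189796 ≈ 2046.9, ∠ = arctan(1786/1000) ≈ 60.76°
pole (s+200): 200 + j1786 → |·| = √(200²+1786²) = √3229796 ≈ 1797.2, ∠ = arctan(1786/200) ≈ 83.61°
pole at origin: |s| = 1786, ∠ = 90.00° (in denominator)
|L| = 100 · 2046.9 / 3.2098e+06 ≈ 0.06377
Gain = 20 log₁₀(0.06377) ≈ -23.91 dB
∠L = 60.76° − 173.61° = -112.85°

At s = jω = j2767:
zero (s+1000): 1000 + j2767 → |·| = √(1000²+2767²) = √8656289 ≈ 2942.2, ∠ = arctan(2767/1000) ≈ 70.13°
pole (s+200): 200 + j2767 → |·| = √(200²+2767²) = √7696289 ≈ 2774.2, ∠ = arctan(2767/200) ≈ 85.87°
pole at origin: |s| = 2767, ∠ = 90.00° (in denominator)
|L| = 100 · 2942.2 / 7.6762e+06 ≈ 0.038329
Gain = 20 log₁₀(0.038329) ≈ -28.33 dB
∠L = 70.13° − 175.87° = -105.74°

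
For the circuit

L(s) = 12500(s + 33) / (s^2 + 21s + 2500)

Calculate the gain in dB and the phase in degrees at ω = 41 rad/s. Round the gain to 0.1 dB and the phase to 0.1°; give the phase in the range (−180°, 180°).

At s = jω = j41:
zero (s+33): 33 + j41 → |·| = √(33²+41²) = √2770 ≈ 52.631, ∠ = arctan(41/33) ≈ 51.17°
quadratic: (j41)² + 21·j41 + 2500 = 819 + j861 → |·| ≈ 1188.3, ∠ ≈ 46.43°
|L| = 12500 · 52.631 / 1188.3 ≈ 553.64
Gain = 20 log₁₀(553.64) ≈ 54.86 dB
∠L = 51.17° − 46.43° = 4.74°

54.9 dB, 4.7°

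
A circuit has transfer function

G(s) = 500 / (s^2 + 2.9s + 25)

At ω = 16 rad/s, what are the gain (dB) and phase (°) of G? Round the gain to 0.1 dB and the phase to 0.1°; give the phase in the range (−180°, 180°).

At s = jω = j16:
quadratic: (j16)² + 2.9·j16 + 25 = -231 + j46.4 → |·| ≈ 235.61, ∠ ≈ 168.64°
|G| = 500 / 235.61 ≈ 2.1222
Gain = 20 log₁₀(2.1222) ≈ 6.54 dB
∠G = 0.00° − 168.64° = -168.64°

6.5 dB, -168.6°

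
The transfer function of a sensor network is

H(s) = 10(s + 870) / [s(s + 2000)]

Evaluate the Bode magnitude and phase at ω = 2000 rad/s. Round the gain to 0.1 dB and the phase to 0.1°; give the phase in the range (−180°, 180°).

-48.3 dB, -68.5°

At s = jω = j2000:
zero (s+870): 870 + j2000 → |·| = √(870²+2000²) = √4756900 ≈ 2181, ∠ = arctan(2000/870) ≈ 66.49°
pole (s+2000): 2000 + j2000 → |·| = √(2000²+2000²) = √8000000 ≈ 2828.4, ∠ = arctan(2000/2000) ≈ 45.00°
pole at origin: |s| = 2000, ∠ = 90.00° (in denominator)
|H| = 10 · 2181 / 5.6568e+06 ≈ 0.0038555
Gain = 20 log₁₀(0.0038555) ≈ -48.28 dB
∠H = 66.49° − 135.00° = -68.51°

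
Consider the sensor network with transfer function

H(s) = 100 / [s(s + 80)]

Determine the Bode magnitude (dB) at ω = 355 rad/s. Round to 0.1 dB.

-62.2 dB

At s = jω = j355:
pole (s+80): 80 + j355 → |·| = √(80²+355²) = √132425 ≈ 363.9, ∠ = arctan(355/80) ≈ 77.30°
pole at origin: |s| = 355, ∠ = 90.00° (in denominator)
|H| = 100 / 1.2918e+05 ≈ 0.00077411
Gain = 20 log₁₀(0.00077411) ≈ -62.22 dB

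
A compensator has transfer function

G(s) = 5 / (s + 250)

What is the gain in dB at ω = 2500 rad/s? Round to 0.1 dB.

-54.0 dB

Substitute s = j2500:
Numerator: 5 = 5 + j0
Denominator: (j2500) + 250 = 250 + j2500
|N| = √(5² + 0²) ≈ 5, ∠N ≈ 0.00°
|D| = √(250² + 2500²) ≈ 2512.5, ∠D ≈ 84.29°
|G| = 5 / 2512.5 ≈ 0.00199
Gain = 20 log₁₀(0.00199) ≈ -54.02 dB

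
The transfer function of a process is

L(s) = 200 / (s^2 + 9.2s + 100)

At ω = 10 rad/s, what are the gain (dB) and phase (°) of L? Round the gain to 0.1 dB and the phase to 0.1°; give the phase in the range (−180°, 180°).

At s = jω = j10:
quadratic: (j10)² + 9.2·j10 + 100 = 0 + j92 → |·| ≈ 92, ∠ ≈ 90.00°
|L| = 200 / 92 ≈ 2.1739
Gain = 20 log₁₀(2.1739) ≈ 6.74 dB
∠L = 0.00° − 90.00° = -90.00°

6.7 dB, -90.0°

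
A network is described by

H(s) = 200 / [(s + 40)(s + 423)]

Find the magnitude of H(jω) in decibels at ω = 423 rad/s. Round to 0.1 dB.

At s = jω = j423:
pole (s+40): 40 + j423 → |·| = √(40²+423²) = √180529 ≈ 424.89, ∠ = arctan(423/40) ≈ 84.60°
pole (s+423): 423 + j423 → |·| = √(423²+423²) = √357858 ≈ 598.21, ∠ = arctan(423/423) ≈ 45.00°
|H| = 200 / 2.5417e+05 ≈ 0.00078687
Gain = 20 log₁₀(0.00078687) ≈ -62.08 dB

-62.1 dB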